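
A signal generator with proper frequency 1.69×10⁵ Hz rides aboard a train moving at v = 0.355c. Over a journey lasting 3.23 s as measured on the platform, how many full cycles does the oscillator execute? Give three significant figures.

γ = 1/√(1 − 0.355²) = 1/√0.8740 = 1.070
The oscillator's own cycle count is N = f × τ where τ is the proper time on the train. τ = Δt/γ = 3.23/1.070 = 3.020 s = 3.020×10⁰ s.
N = 1.69×10⁵ × 3.020×10⁰ = 5.103×10⁵.

N = 5.10×10⁵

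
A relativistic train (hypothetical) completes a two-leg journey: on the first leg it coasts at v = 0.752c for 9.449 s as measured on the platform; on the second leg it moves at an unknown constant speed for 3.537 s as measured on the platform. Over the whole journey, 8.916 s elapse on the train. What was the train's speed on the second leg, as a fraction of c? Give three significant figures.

Leg 1: γ = 1/√(1 − 0.752²) = 1/√0.4345 = 1.517; τ_1 = 9.449/1.517 = 6.228 s.
Leg 2: speed unknown; τ_2 = 3.537/γ_2.
Total proper time: 6.228 + τ_2 = 8.916, so τ_2 = 8.916 − 6.228 = 2.688 s.
γ_2 = 3.537/2.688 = 1.316; β = √(1 − 1/γ²) = √0.4226.

β = 0.650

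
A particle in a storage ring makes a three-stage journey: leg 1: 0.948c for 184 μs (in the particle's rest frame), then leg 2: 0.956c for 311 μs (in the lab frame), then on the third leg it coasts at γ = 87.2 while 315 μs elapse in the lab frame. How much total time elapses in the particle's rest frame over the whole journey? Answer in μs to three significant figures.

τ = 279 μs

Leg 1: 184 μs is already measured in the particle's rest frame.
Leg 2: γ = 1/√(1 − 0.956²) = 1/√0.08606 = 3.409; τ_2 = 311/3.409 = 91.24 μs.
Leg 3: γ = 87.2; τ_3 = 315/87.20 = 3.612 μs.
Total: 184.0 + 91.24 + 3.612 μs.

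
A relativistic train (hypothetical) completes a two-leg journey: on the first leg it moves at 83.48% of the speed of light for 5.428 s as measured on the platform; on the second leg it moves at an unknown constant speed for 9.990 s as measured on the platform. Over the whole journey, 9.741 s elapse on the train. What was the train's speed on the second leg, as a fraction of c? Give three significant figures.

β = 0.737

Leg 1: β = 0.8348; γ = 1/√(1 − 0.8348²) = 1/√0.3031 = 1.816; τ_1 = 5.428/1.816 = 2.988 s.
Leg 2: speed unknown; τ_2 = 9.990/γ_2.
Total proper time: 2.988 + τ_2 = 9.741, so τ_2 = 9.741 − 2.988 = 6.753 s.
γ_2 = 9.990/6.753 = 1.479; β = √(1 − 1/γ²) = √0.5431.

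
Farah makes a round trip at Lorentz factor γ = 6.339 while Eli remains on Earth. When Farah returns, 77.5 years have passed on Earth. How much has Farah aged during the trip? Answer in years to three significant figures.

γ = 6.339
Farah's clock measures proper time along the trip: τ = Δt/γ = 77.5/6.339 years.

τ = 12.2 years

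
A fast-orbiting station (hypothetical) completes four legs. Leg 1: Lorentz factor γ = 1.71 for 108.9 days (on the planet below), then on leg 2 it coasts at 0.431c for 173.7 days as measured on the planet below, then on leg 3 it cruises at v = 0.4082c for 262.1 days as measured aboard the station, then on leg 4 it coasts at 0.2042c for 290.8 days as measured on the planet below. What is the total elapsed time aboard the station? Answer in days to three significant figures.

Leg 1: γ = 1.71; τ_1 = 108.9/1.710 = 63.68 days.
Leg 2: γ = 1/√(1 − 0.431²) = 1/√0.8142 = 1.108; τ_2 = 173.7/1.108 = 156.7 days.
Leg 3: 262.1 days is already measured aboard the station.
Leg 4: γ = 1/√(1 − 0.2042²) = 1/√0.9583 = 1.022; τ_4 = 290.8/1.022 = 284.7 days.
Total: 63.68 + 156.7 + 262.1 + 284.7 days.

τ = 767 days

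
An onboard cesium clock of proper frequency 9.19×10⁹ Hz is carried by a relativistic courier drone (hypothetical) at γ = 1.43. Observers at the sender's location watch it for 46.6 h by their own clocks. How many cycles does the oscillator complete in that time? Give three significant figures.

N = 1.08×10¹⁵

γ = 1.43
During 46.6 h of lab time, the oscillator's proper time advances by τ = Δt/γ = 46.6/1.430 = 32.59 h = 1.173×10⁵ s.
N = f × τ = 9.19×10⁹ × 1.173×10⁵ = 1.078×10¹⁵.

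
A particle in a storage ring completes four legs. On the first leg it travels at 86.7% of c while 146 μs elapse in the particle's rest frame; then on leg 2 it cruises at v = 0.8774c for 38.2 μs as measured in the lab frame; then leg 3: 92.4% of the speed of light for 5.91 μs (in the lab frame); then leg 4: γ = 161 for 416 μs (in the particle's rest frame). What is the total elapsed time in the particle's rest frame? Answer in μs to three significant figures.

Leg 1: 146 μs is already measured in the particle's rest frame.
Leg 2: γ = 1/√(1 − 0.8774²) = 1/√0.2302 = 2.084; τ_2 = 38.2/2.084 = 18.33 μs.
Leg 3: β = 0.924; γ = 1/√(1 − 0.924²) = 1/√0.1462 = 2.615; τ_3 = 5.91/2.615 = 2.260 μs.
Leg 4: 416 μs is already measured in the particle's rest frame.
Total: 146.0 + 18.33 + 2.260 + 416.0 μs.

τ = 583 μs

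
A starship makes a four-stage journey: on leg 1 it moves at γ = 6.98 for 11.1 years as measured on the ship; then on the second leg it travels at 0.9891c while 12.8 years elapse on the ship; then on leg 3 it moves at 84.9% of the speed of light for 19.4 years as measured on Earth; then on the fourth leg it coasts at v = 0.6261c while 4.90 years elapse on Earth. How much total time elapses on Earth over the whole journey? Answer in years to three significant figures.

Leg 1: γ = 6.98; Δt_1 = 6.980 × 11.1 = 77.48 years.
Leg 2: γ = 1/√(1 − 0.9891²) = 1/√0.02168 = 6.791; Δt_2 = 6.791 × 12.8 = 86.93 years.
Leg 3: 19.4 years is already measured on Earth.
Leg 4: 4.90 years is already measured on Earth.
Total: 77.48 + 86.93 + 19.40 + 4.900 years.

Δt = 189 years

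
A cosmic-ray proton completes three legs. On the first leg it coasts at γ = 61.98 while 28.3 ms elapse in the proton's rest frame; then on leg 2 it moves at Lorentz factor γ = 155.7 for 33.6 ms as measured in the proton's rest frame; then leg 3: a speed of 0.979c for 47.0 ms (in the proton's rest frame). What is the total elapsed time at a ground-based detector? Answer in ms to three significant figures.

Δt = 7220 ms

Leg 1: γ = 61.98; Δt_1 = 61.98 × 28.3 = 1754 ms.
Leg 2: γ = 155.7; Δt_2 = 155.7 × 33.6 = 5232 ms.
Leg 3: γ = 1/√(1 − 0.979²) = 1/√0.04156 = 4.905; Δt_3 = 4.905 × 47.0 = 230.6 ms.
Total: 1754 + 5232 + 230.6 ms.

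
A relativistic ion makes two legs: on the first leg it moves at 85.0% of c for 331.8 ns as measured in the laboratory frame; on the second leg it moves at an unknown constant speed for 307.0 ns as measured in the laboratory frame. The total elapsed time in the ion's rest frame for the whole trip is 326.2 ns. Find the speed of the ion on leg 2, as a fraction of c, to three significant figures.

β = 0.870

Leg 1: β = 0.850; γ = 1/√(1 − 0.850²) = 1/√0.2775 = 1.898; τ_1 = 331.8/1.898 = 174.8 ns.
Leg 2: speed unknown; τ_2 = 307.0/γ_2.
Total proper time: 174.8 + τ_2 = 326.2, so τ_2 = 326.2 − 174.8 = 151.4 ns.
γ_2 = 307.0/151.4 = 2.028; β = √(1 − 1/γ²) = √0.7568.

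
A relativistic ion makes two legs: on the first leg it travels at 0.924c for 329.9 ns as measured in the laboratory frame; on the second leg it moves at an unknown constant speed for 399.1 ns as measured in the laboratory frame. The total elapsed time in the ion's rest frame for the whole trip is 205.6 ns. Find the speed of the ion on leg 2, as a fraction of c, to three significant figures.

β = 0.980

Leg 1: γ = 1/√(1 − 0.924²) = 1/√0.1462 = 2.615; τ_1 = 329.9/2.615 = 126.2 ns.
Leg 2: speed unknown; τ_2 = 399.1/γ_2.
Total proper time: 126.2 + τ_2 = 205.6, so τ_2 = 205.6 − 126.2 = 79.45 ns.
γ_2 = 399.1/79.45 = 5.023; β = √(1 − 1/γ²) = √0.9604.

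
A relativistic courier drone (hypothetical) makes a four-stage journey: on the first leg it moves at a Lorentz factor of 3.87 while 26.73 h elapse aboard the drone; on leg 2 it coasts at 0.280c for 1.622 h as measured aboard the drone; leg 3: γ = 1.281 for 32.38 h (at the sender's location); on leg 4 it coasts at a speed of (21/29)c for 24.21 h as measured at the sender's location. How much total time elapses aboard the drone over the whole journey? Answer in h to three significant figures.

τ = 70.3 h

Leg 1: 26.73 h is already measured aboard the drone.
Leg 2: 1.622 h is already measured aboard the drone.
Leg 3: γ = 1.281; τ_3 = 32.38/1.281 = 25.28 h.
Leg 4: γ = 1/√(1 − (21/29)²) = 29/20 = 1.450; τ_4 = 24.21/1.450 = 16.70 h.
Total: 26.73 + 1.622 + 25.28 + 16.70 h.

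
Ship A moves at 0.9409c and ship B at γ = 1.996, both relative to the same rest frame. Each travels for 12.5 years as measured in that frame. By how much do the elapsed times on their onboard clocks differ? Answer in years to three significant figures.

|τ_A − τ_B| = 2.03 years

A: γ = 1/√(1 − 0.9409²) = 1/√0.1147 = 2.953; τ_A = 12.5/2.953 = 4.234 years.
B: γ = 1.996; τ_B = 12.5/1.996 = 6.263 years.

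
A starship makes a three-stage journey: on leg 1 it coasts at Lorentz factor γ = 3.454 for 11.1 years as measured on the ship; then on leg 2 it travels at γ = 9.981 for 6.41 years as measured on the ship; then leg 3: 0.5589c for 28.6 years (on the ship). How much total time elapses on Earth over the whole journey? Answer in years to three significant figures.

Leg 1: γ = 3.454; Δt_1 = 3.454 × 11.1 = 38.34 years.
Leg 2: γ = 9.981; Δt_2 = 9.981 × 6.41 = 63.98 years.
Leg 3: γ = 1/√(1 − 0.5589²) = 1/√0.6876 = 1.206; Δt_3 = 1.206 × 28.6 = 34.49 years.
Total: 38.34 + 63.98 + 34.49 years.

Δt = 137 years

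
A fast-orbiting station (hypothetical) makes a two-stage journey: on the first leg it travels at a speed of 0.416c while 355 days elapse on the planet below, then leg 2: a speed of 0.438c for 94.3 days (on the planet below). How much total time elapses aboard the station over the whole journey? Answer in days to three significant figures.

τ = 408 days

Leg 1: γ = 1/√(1 − 0.416²) = 1/√0.8269 = 1.100; τ_1 = 355/1.100 = 322.8 days.
Leg 2: γ = 1/√(1 − 0.438²) = 1/√0.8082 = 1.112; τ_2 = 94.3/1.112 = 84.77 days.
Total: 322.8 + 84.77 days.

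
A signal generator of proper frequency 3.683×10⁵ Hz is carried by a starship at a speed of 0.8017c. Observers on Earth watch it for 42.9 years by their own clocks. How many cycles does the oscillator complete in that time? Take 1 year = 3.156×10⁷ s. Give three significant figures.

N = 2.98×10¹⁴

γ = 1/√(1 − 0.8017²) = 1/√0.3573 = 1.673
During 42.9 years of lab time, the oscillator's proper time advances by τ = Δt/γ = 42.9/1.673 = 25.64 years = 8.093×10⁸ s.
N = f × τ = 3.683×10⁵ × 8.093×10⁸ = 2.981×10¹⁴.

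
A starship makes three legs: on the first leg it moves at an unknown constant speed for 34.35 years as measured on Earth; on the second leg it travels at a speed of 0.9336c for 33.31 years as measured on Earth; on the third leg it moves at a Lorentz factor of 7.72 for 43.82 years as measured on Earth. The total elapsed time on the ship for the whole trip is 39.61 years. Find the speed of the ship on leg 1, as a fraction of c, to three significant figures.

β = 0.768

Leg 1: speed unknown; τ_1 = 34.35/γ_1.
Leg 2: γ = 1/√(1 − 0.9336²) = 1/√0.1284 = 2.791; τ_2 = 33.31/2.791 = 11.94 years.
Leg 3: γ = 7.72; τ_3 = 43.82/7.720 = 5.676 years.
Total proper time: τ_1 + 11.94 + 5.676 = 39.61, so τ_1 = 39.61 − 17.61 = 22.00 years.
γ_1 = 34.35/22.00 = 1.561; β = √(1 − 1/γ²) = √0.5899.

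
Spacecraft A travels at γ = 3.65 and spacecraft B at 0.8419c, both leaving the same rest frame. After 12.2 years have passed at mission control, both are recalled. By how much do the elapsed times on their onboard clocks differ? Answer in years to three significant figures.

|τ_A − τ_B| = 3.24 years

A: γ = 3.65; τ_A = 12.2/3.650 = 3.342 years.
B: γ = 1/√(1 − 0.8419²) = 1/√0.2912 = 1.853; τ_B = 12.2/1.853 = 6.584 years.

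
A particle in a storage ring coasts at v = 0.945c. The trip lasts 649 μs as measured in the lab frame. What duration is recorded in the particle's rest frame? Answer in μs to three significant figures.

τ = 212 μs

γ = 1/√(1 − 0.945²) = 1/√0.1070 = 3.057
The interval measured in the lab frame is the dilated one; the clock in the particle's rest frame measures the proper time τ = Δt/γ = 649/3.057 μs.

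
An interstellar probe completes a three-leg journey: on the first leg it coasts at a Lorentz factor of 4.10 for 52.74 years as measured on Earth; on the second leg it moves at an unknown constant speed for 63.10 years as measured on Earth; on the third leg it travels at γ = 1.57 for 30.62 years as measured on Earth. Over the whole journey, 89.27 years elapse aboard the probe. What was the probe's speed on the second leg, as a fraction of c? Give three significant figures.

Leg 1: γ = 4.10; τ_1 = 52.74/4.100 = 12.86 years.
Leg 2: speed unknown; τ_2 = 63.10/γ_2.
Leg 3: γ = 1.57; τ_3 = 30.62/1.570 = 19.50 years.
Total proper time: 12.86 + τ_2 + 19.50 = 89.27, so τ_2 = 89.27 − 32.37 = 56.90 years.
γ_2 = 63.10/56.90 = 1.109; β = √(1 − 1/γ²) = √0.1868.

β = 0.432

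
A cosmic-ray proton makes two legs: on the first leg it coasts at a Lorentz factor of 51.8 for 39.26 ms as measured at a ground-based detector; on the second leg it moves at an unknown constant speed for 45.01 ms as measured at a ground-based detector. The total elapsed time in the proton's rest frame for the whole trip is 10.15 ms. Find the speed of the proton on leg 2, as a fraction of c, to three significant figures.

Leg 1: γ = 51.8; τ_1 = 39.26/51.80 = 0.7579 ms.
Leg 2: speed unknown; τ_2 = 45.01/γ_2.
Total proper time: 0.7579 + τ_2 = 10.15, so τ_2 = 10.15 − 0.7579 = 9.392 ms.
γ_2 = 45.01/9.392 = 4.792; β = √(1 − 1/γ²) = √0.9565.

β = 0.978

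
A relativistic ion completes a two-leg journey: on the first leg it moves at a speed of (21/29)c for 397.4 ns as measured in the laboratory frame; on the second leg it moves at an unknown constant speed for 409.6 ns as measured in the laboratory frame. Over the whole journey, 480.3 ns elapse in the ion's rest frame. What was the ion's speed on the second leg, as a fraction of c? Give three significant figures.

Leg 1: γ = 1/√(1 − (21/29)²) = 29/20 = 1.450; τ_1 = 397.4/1.450 = 274.1 ns.
Leg 2: speed unknown; τ_2 = 409.6/γ_2.
Total proper time: 274.1 + τ_2 = 480.3, so τ_2 = 480.3 − 274.1 = 206.2 ns.
γ_2 = 409.6/206.2 = 1.986; β = √(1 − 1/γ²) = √0.7465.

β = 0.864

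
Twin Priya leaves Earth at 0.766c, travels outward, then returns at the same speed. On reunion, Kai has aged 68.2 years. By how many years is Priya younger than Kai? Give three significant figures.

γ = 1/√(1 − 0.766²) = 1/√0.4132 = 1.556
Priya's elapsed proper time: τ = 68.2/1.556 = 43.84 years.
Age gap = Δt − τ = 68.2 − 43.84 years.

Δt − τ = 24.4 years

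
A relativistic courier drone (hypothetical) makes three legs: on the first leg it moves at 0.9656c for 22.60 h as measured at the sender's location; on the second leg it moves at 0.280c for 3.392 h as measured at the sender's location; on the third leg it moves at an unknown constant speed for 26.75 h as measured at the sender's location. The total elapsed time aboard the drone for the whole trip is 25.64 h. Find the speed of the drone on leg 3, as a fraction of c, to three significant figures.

β = 0.787

Leg 1: γ = 1/√(1 − 0.9656²) = 1/√0.06762 = 3.846; τ_1 = 22.60/3.846 = 5.877 h.
Leg 2: γ = 1/√(1 − 0.280²) = 25/24 ≈ 1.042; τ_2 = 3.392/1.042 = 3.256 h.
Leg 3: speed unknown; τ_3 = 26.75/γ_3.
Total proper time: 5.877 + 3.256 + τ_3 = 25.64, so τ_3 = 25.64 − 9.133 = 16.51 h.
γ_3 = 26.75/16.51 = 1.621; β = √(1 − 1/γ²) = √0.6192.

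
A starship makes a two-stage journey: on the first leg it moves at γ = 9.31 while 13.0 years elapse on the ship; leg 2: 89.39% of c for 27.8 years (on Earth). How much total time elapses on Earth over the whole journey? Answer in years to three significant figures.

Leg 1: γ = 9.31; Δt_1 = 9.310 × 13.0 = 121.0 years.
Leg 2: 27.8 years is already measured on Earth.
Total: 121.0 + 27.80 years.

Δt = 149 years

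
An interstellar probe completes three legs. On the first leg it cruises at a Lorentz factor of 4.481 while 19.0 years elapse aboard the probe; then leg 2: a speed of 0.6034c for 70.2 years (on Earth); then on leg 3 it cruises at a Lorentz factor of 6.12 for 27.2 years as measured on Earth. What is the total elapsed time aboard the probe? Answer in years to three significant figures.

Leg 1: 19.0 years is already measured aboard the probe.
Leg 2: γ = 1/√(1 − 0.6034²) = 1/√0.6359 = 1.254; τ_2 = 70.2/1.254 = 55.98 years.
Leg 3: γ = 6.12; τ_3 = 27.2/6.120 = 4.444 years.
Total: 19.00 + 55.98 + 4.444 years.

τ = 79.4 years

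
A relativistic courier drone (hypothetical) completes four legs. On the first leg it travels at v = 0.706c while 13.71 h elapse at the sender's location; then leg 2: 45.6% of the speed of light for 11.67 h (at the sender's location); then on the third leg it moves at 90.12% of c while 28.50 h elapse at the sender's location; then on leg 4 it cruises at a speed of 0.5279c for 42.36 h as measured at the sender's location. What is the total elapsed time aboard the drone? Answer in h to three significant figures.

Leg 1: γ = 1/√(1 − 0.706²) = 1/√0.5016 = 1.412; τ_1 = 13.71/1.412 = 9.710 h.
Leg 2: β = 0.456; γ = 1/√(1 − 0.456²) = 1/√0.7921 = 1.124; τ_2 = 11.67/1.124 = 10.39 h.
Leg 3: β = 0.9012; γ = 1/√(1 − 0.9012²) = 1/√0.1878 = 2.307; τ_3 = 28.50/2.307 = 12.35 h.
Leg 4: γ = 1/√(1 − 0.5279²) = 1/√0.7213 = 1.177; τ_4 = 42.36/1.177 = 35.98 h.
Total: 9.710 + 10.39 + 12.35 + 35.98 h.

τ = 68.4 h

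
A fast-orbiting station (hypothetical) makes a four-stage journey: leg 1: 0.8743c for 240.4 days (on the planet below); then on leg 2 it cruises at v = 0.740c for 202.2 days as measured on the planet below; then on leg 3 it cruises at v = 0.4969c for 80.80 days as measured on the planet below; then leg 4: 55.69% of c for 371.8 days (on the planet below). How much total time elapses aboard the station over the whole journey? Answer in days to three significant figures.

τ = 632 days

Leg 1: γ = 1/√(1 − 0.8743²) = 1/√0.2356 = 2.060; τ_1 = 240.4/2.060 = 116.7 days.
Leg 2: γ = 1/√(1 − 0.740²) = 1/√0.4524 = 1.487; τ_2 = 202.2/1.487 = 136.0 days.
Leg 3: γ = 1/√(1 − 0.4969²) = 1/√0.7531 = 1.152; τ_3 = 80.80/1.152 = 70.12 days.
Leg 4: β = 0.5569; γ = 1/√(1 − 0.5569²) = 1/√0.6899 = 1.204; τ_4 = 371.8/1.204 = 308.8 days.
Total: 116.7 + 136.0 + 70.12 + 308.8 days.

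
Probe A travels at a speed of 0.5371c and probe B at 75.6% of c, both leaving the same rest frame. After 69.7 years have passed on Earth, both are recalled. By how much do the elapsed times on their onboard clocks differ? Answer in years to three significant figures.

A: γ = 1/√(1 − 0.5371²) = 1/√0.7115 = 1.186; τ_A = 69.7/1.186 = 58.79 years.
B: β = 0.756; γ = 1/√(1 − 0.756²) = 1/√0.4285 = 1.528; τ_B = 69.7/1.528 = 45.62 years.

|τ_A − τ_B| = 13.2 years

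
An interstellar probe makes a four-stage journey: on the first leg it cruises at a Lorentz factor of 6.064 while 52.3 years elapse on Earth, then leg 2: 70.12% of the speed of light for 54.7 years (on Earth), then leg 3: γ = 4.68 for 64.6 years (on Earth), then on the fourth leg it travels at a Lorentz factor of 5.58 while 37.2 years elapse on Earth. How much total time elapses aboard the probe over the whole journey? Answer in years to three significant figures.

Leg 1: γ = 6.064; τ_1 = 52.3/6.064 = 8.625 years.
Leg 2: β = 0.7012; γ = 1/√(1 − 0.7012²) = 1/√0.5083 = 1.403; τ_2 = 54.7/1.403 = 39.00 years.
Leg 3: γ = 4.68; τ_3 = 64.6/4.680 = 13.80 years.
Leg 4: γ = 5.58; τ_4 = 37.2/5.580 = 6.667 years.
Total: 8.625 + 39.00 + 13.80 + 6.667 years.

τ = 68.1 years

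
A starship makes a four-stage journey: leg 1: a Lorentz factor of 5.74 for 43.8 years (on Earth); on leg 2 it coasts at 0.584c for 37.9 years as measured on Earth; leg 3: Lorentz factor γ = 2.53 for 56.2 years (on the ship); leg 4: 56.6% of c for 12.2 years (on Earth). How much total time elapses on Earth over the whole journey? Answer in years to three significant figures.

Δt = 236 years

Leg 1: 43.8 years is already measured on Earth.
Leg 2: 37.9 years is already measured on Earth.
Leg 3: γ = 2.53; Δt_3 = 2.530 × 56.2 = 142.2 years.
Leg 4: 12.2 years is already measured on Earth.
Total: 43.80 + 37.90 + 142.2 + 12.20 years.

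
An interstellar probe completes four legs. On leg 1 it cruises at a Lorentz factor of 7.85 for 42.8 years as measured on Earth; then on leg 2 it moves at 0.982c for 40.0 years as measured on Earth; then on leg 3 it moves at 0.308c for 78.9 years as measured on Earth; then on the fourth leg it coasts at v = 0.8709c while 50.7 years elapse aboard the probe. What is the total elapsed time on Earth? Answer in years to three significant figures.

Δt = 265 years

Leg 1: 42.8 years is already measured on Earth.
Leg 2: 40.0 years is already measured on Earth.
Leg 3: 78.9 years is already measured on Earth.
Leg 4: γ = 1/√(1 − 0.8709²) = 1/√0.2415 = 2.035; Δt_4 = 2.035 × 50.7 = 103.2 years.
Total: 42.80 + 40.00 + 78.90 + 103.2 years.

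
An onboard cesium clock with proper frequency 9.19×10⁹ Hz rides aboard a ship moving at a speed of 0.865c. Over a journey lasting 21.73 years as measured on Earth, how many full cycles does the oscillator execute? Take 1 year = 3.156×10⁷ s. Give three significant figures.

γ = 1/√(1 − 0.865²) = 1/√0.2518 = 1.993
The oscillator's own cycle count is N = f × τ where τ is the proper time on the ship. τ = Δt/γ = 21.73/1.993 = 10.90 years = 3.441×10⁸ s.
N = 9.19×10⁹ × 3.441×10⁸ = 3.162×10¹⁸.

N = 3.16×10¹⁸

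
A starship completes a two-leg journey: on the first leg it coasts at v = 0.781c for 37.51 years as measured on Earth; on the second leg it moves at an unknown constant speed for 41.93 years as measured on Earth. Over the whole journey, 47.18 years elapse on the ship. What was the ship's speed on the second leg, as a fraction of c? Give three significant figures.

Leg 1: γ = 1/√(1 − 0.781²) = 1/√0.3900 = 1.601; τ_1 = 37.51/1.601 = 23.43 years.
Leg 2: speed unknown; τ_2 = 41.93/γ_2.
Total proper time: 23.43 + τ_2 = 47.18, so τ_2 = 47.18 − 23.43 = 23.75 years.
γ_2 = 41.93/23.75 = 1.765; β = √(1 − 1/γ²) = √0.6791.

β = 0.824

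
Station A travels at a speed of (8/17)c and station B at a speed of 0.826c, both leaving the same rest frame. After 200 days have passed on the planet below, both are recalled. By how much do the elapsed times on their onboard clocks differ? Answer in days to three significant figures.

|τ_A − τ_B| = 63.7 days

A: γ = 1/√(1 − (8/17)²) = 17/15 ≈ 1.133; τ_A = 200/1.133 = 176.5 days.
B: γ = 1/√(1 − 0.826²) = 1/√0.3177 = 1.774; τ_B = 200/1.774 = 112.7 days.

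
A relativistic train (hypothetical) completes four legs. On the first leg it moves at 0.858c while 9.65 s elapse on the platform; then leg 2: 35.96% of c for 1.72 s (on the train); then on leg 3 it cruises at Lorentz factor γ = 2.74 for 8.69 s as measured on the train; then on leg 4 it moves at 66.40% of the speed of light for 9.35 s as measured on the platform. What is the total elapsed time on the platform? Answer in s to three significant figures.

Δt = 44.7 s

Leg 1: 9.65 s is already measured on the platform.
Leg 2: β = 0.3596; γ = 1/√(1 − 0.3596²) = 1/√0.8707 = 1.072; Δt_2 = 1.072 × 1.72 = 1.843 s.
Leg 3: γ = 2.74; Δt_3 = 2.740 × 8.69 = 23.81 s.
Leg 4: 9.35 s is already measured on the platform.
Total: 9.650 + 1.843 + 23.81 + 9.350 s.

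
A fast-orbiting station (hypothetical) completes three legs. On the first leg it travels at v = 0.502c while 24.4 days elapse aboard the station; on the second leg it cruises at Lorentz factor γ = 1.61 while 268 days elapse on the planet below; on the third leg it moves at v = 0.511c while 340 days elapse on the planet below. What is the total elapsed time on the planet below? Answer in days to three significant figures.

Δt = 636 days

Leg 1: γ = 1/√(1 − 0.502²) = 1/√0.7480 = 1.156; Δt_1 = 1.156 × 24.4 = 28.21 days.
Leg 2: 268 days is already measured on the planet below.
Leg 3: 340 days is already measured on the planet below.
Total: 28.21 + 268.0 + 340.0 days.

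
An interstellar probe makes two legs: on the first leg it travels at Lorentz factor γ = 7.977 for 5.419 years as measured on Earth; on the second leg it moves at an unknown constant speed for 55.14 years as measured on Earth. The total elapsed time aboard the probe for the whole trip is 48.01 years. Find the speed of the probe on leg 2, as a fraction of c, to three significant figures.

β = 0.513

Leg 1: γ = 7.977; τ_1 = 5.419/7.977 = 0.6793 years.
Leg 2: speed unknown; τ_2 = 55.14/γ_2.
Total proper time: 0.6793 + τ_2 = 48.01, so τ_2 = 48.01 − 0.6793 = 47.33 years.
γ_2 = 55.14/47.33 = 1.165; β = √(1 − 1/γ²) = √0.2632.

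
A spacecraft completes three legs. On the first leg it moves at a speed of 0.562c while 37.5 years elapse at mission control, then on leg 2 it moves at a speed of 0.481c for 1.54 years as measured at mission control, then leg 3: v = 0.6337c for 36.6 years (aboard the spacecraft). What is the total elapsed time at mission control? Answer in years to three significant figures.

Δt = 86.4 years

Leg 1: 37.5 years is already measured at mission control.
Leg 2: 1.54 years is already measured at mission control.
Leg 3: γ = 1/√(1 − 0.6337²) = 1/√0.5984 = 1.293; Δt_3 = 1.293 × 36.6 = 47.31 years.
Total: 37.50 + 1.540 + 47.31 years.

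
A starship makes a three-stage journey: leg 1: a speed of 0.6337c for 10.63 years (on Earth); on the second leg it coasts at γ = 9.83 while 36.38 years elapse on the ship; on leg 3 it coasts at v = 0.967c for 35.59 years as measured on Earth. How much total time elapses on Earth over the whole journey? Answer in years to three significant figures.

Leg 1: 10.63 years is already measured on Earth.
Leg 2: γ = 9.83; Δt_2 = 9.830 × 36.38 = 357.6 years.
Leg 3: 35.59 years is already measured on Earth.
Total: 10.63 + 357.6 + 35.59 years.

Δt = 404 years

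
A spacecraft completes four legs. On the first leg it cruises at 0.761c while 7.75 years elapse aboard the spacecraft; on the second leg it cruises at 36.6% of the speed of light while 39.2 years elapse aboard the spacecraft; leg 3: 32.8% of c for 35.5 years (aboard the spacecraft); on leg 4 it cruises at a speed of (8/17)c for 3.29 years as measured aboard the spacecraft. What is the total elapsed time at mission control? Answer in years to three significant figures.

Δt = 95.4 years

Leg 1: γ = 1/√(1 − 0.761²) = 1/√0.4209 = 1.541; Δt_1 = 1.541 × 7.75 = 11.95 years.
Leg 2: β = 0.366; γ = 1/√(1 − 0.366²) = 1/√0.8660 = 1.075; Δt_2 = 1.075 × 39.2 = 42.12 years.
Leg 3: β = 0.328; γ = 1/√(1 − 0.328²) = 1/√0.8924 = 1.059; Δt_3 = 1.059 × 35.5 = 37.58 years.
Leg 4: γ = 1/√(1 − (8/17)²) = 17/15 ≈ 1.133; Δt_4 = 1.133 × 3.29 = 3.729 years.
Total: 11.95 + 42.12 + 37.58 + 3.729 years.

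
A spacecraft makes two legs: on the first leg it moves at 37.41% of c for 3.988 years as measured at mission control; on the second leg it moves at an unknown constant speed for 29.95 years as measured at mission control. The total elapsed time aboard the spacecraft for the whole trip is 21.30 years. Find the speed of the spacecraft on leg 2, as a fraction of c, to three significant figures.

β = 0.809

Leg 1: β = 0.3741; γ = 1/√(1 − 0.3741²) = 1/√0.8600 = 1.078; τ_1 = 3.988/1.078 = 3.698 years.
Leg 2: speed unknown; τ_2 = 29.95/γ_2.
Total proper time: 3.698 + τ_2 = 21.30, so τ_2 = 21.30 − 3.698 = 17.60 years.
γ_2 = 29.95/17.60 = 1.702; β = √(1 − 1/γ²) = √0.6546.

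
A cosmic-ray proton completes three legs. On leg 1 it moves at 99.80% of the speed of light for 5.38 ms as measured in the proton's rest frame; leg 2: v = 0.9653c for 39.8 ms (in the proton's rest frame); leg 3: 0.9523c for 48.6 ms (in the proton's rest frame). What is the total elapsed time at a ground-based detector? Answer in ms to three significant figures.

Leg 1: β = 0.9980; γ = 1/√(1 − 0.9980²) = 1/√0.003996 = 15.82; Δt_1 = 15.82 × 5.38 = 85.11 ms.
Leg 2: γ = 1/√(1 − 0.9653²) = 1/√0.06820 = 3.829; Δt_2 = 3.829 × 39.8 = 152.4 ms.
Leg 3: γ = 1/√(1 − 0.9523²) = 1/√0.09312 = 3.277; Δt_3 = 3.277 × 48.6 = 159.3 ms.
Total: 85.11 + 152.4 + 159.3 ms.

Δt = 397 ms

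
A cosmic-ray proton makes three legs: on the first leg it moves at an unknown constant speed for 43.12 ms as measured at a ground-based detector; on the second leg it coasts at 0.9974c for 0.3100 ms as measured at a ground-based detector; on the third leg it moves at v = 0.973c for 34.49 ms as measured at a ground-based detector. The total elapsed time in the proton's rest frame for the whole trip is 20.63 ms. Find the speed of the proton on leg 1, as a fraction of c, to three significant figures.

Leg 1: speed unknown; τ_1 = 43.12/γ_1.
Leg 2: γ = 1/√(1 − 0.9974²) = 1/√0.005193 = 13.88; τ_2 = 0.3100/13.88 = 0.02234 ms.
Leg 3: γ = 1/√(1 − 0.973²) = 1/√0.05327 = 4.333; τ_3 = 34.49/4.333 = 7.960 ms.
Total proper time: τ_1 + 0.02234 + 7.960 = 20.63, so τ_1 = 20.63 − 7.983 = 12.65 ms.
γ_1 = 43.12/12.65 = 3.409; β = √(1 − 1/γ²) = √0.9140.

β = 0.956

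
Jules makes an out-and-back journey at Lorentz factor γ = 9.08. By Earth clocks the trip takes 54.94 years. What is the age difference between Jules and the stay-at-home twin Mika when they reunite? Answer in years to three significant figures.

Δt − τ = 48.9 years

γ = 9.08
Jules's elapsed proper time: τ = 54.94/9.080 = 6.051 years.
Age gap = Δt − τ = 54.94 − 6.051 years.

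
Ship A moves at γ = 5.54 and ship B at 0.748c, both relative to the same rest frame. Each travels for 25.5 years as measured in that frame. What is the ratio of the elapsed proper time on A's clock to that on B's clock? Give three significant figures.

A: γ = 5.54. B: γ = 1/√(1 − 0.748²) = 1/√0.4405 = 1.507.
τ_A/τ_B = γ_B/γ_A = 1.507/5.540 = 0.2720, so τ_A/τ_B = 0.2720.

τ_A/τ_B = 0.272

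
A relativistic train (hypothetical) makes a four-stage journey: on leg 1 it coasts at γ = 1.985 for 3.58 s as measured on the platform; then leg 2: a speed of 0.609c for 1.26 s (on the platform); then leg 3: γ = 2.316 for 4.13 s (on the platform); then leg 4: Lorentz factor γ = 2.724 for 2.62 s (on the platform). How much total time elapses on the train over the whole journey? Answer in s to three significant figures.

Leg 1: γ = 1.985; τ_1 = 3.58/1.985 = 1.804 s.
Leg 2: γ = 1/√(1 − 0.609²) = 1/√0.6291 = 1.261; τ_2 = 1.26/1.261 = 0.9994 s.
Leg 3: γ = 2.316; τ_3 = 4.13/2.316 = 1.783 s.
Leg 4: γ = 2.724; τ_4 = 2.62/2.724 = 0.9618 s.
Total: 1.804 + 0.9994 + 1.783 + 0.9618 s.

τ = 5.55 s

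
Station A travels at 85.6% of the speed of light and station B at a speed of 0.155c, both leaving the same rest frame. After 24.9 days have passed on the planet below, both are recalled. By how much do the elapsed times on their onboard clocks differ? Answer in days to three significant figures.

|τ_A − τ_B| = 11.7 days

A: β = 0.856; γ = 1/√(1 − 0.856²) = 1/√0.2673 = 1.934; τ_A = 24.9/1.934 = 12.87 days.
B: γ = 1/√(1 − 0.155²) = 1/√0.9760 = 1.012; τ_B = 24.9/1.012 = 24.60 days.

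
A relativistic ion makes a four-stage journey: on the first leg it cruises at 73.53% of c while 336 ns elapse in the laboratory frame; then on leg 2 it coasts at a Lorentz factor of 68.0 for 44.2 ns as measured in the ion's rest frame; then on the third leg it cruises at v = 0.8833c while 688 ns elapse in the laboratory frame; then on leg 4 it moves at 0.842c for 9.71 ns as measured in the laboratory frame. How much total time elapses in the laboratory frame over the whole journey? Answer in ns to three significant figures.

Leg 1: 336 ns is already measured in the laboratory frame.
Leg 2: γ = 68.0; Δt_2 = 68.00 × 44.2 = 3006 ns.
Leg 3: 688 ns is already measured in the laboratory frame.
Leg 4: 9.71 ns is already measured in the laboratory frame.
Total: 336.0 + 3006 + 688.0 + 9.710 ns.

Δt = 4040 ns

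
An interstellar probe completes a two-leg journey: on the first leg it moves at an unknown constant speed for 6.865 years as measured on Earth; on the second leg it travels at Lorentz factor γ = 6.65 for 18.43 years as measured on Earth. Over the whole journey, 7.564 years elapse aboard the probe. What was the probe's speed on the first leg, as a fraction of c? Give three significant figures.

Leg 1: speed unknown; τ_1 = 6.865/γ_1.
Leg 2: γ = 6.65; τ_2 = 18.43/6.650 = 2.771 years.
Total proper time: τ_1 + 2.771 = 7.564, so τ_1 = 7.564 − 2.771 = 4.793 years.
γ_1 = 6.865/4.793 = 1.432; β = √(1 − 1/γ²) = √0.5126.

β = 0.716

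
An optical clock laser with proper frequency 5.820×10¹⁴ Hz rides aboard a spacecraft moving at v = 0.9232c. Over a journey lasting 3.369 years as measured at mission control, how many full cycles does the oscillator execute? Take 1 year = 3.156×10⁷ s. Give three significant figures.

N = 2.38×10²²

γ = 1/√(1 − 0.9232²) = 1/√0.1477 = 2.602
The oscillator's own cycle count is N = f × τ where τ is the proper time aboard the spacecraft. τ = Δt/γ = 3.369/2.602 = 1.295 years = 4.086×10⁷ s.
N = 5.820×10¹⁴ × 4.086×10⁷ = 2.378×10²².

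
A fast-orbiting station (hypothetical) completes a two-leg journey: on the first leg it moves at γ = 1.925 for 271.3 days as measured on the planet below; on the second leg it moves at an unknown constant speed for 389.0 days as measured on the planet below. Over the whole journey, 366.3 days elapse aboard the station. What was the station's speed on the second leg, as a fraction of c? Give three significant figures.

Leg 1: γ = 1.925; τ_1 = 271.3/1.925 = 140.9 days.
Leg 2: speed unknown; τ_2 = 389.0/γ_2.
Total proper time: 140.9 + τ_2 = 366.3, so τ_2 = 366.3 − 140.9 = 225.4 days.
γ_2 = 389.0/225.4 = 1.726; β = √(1 − 1/γ²) = √0.6644.

β = 0.815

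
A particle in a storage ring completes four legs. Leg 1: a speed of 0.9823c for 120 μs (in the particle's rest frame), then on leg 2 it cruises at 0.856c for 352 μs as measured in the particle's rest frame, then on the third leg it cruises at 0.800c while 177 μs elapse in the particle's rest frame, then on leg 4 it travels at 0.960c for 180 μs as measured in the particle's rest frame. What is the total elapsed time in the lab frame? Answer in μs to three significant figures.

Δt = 2260 μs

Leg 1: γ = 1/√(1 − 0.9823²) = 1/√0.03509 = 5.339; Δt_1 = 5.339 × 120 = 640.6 μs.
Leg 2: γ = 1/√(1 − 0.856²) = 1/√0.2673 = 1.934; Δt_2 = 1.934 × 352 = 680.9 μs.
Leg 3: γ = 1/√(1 − 0.800²) = 5/3 ≈ 1.667; Δt_3 = 1.667 × 177 = 295.0 μs.
Leg 4: γ = 1/√(1 − 0.960²) = 25/7 ≈ 3.571; Δt_4 = 3.571 × 180 = 642.9 μs.
Total: 640.6 + 680.9 + 295.0 + 642.9 μs.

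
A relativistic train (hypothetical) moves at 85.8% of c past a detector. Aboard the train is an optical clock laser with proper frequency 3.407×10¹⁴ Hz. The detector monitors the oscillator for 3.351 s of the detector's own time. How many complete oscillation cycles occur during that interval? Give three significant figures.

β = 0.858; γ = 1/√(1 − 0.858²) = 1/√0.2638 = 1.947
During 3.351 s of lab time, the oscillator's proper time advances by τ = Δt/γ = 3.351/1.947 = 1.721 s = 1.721×10⁰ s.
N = f × τ = 3.407×10¹⁴ × 1.721×10⁰ = 5.864×10¹⁴.

N = 5.86×10¹⁴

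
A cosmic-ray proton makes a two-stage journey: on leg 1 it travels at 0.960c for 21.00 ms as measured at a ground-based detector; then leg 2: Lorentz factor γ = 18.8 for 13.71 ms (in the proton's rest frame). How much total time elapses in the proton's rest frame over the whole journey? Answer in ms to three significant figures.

τ = 19.6 ms

Leg 1: γ = 1/√(1 − 0.960²) = 25/7 ≈ 3.571; τ_1 = 21.00/3.571 = 5.880 ms.
Leg 2: 13.71 ms is already measured in the proton's rest frame.
Total: 5.880 + 13.71 ms.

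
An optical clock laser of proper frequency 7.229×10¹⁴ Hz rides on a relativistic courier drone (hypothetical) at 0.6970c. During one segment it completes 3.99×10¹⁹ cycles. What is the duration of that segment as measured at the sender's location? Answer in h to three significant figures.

Δt = 21.4 h

γ = 1/√(1 − 0.6970²) = 1/√0.5142 = 1.395
Proper time for N cycles: τ = N/f = 3.99×10¹⁹/(7.229×10¹⁴) = 5.519×10⁴ s = 15.33 h.
Lab-frame duration Δt = γτ = 1.395 × 15.33 = 21.38 h.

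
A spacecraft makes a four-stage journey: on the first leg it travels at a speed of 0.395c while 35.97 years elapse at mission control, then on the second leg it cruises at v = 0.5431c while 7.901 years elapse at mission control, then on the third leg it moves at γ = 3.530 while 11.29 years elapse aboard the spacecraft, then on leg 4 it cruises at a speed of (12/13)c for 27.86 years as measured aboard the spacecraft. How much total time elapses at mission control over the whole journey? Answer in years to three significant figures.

Leg 1: 35.97 years is already measured at mission control.
Leg 2: 7.901 years is already measured at mission control.
Leg 3: γ = 3.530; Δt_3 = 3.530 × 11.29 = 39.85 years.
Leg 4: γ = 1/√(1 − (12/13)²) = 13/5 = 2.600; Δt_4 = 2.600 × 27.86 = 72.44 years.
Total: 35.97 + 7.901 + 39.85 + 72.44 years.

Δt = 156 years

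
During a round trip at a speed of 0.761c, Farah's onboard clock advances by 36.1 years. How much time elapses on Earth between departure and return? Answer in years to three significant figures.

γ = 1/√(1 − 0.761²) = 1/√0.4209 = 1.541
Earth-frame duration is the dilated interval: Δt = γτ = 1.541 × 36.1 years.

Δt = 55.6 years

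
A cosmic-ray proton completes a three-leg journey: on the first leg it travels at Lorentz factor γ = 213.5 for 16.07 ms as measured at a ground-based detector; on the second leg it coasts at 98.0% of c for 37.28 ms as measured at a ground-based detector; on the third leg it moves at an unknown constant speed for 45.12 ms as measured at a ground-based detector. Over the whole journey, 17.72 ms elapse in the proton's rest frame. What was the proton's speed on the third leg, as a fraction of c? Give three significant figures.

Leg 1: γ = 213.5; τ_1 = 16.07/213.5 = 0.07527 ms.
Leg 2: β = 0.980; γ = 1/√(1 − 0.980²) = 1/√0.03960 = 5.025; τ_2 = 37.28/5.025 = 7.419 ms.
Leg 3: speed unknown; τ_3 = 45.12/γ_3.
Total proper time: 0.07527 + 7.419 + τ_3 = 17.72, so τ_3 = 17.72 − 7.494 = 10.23 ms.
γ_3 = 45.12/10.23 = 4.412; β = √(1 − 1/γ²) = √0.9486.

β = 0.974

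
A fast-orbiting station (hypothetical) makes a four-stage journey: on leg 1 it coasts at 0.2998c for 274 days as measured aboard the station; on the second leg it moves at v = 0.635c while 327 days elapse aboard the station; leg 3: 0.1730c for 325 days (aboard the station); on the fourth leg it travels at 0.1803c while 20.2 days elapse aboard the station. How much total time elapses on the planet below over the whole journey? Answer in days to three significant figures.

Leg 1: γ = 1/√(1 − 0.2998²) = 1/√0.9101 = 1.048; Δt_1 = 1.048 × 274 = 287.2 days.
Leg 2: γ = 1/√(1 − 0.635²) = 1/√0.5968 = 1.294; Δt_2 = 1.294 × 327 = 423.3 days.
Leg 3: γ = 1/√(1 − 0.1730²) = 1/√0.9701 = 1.015; Δt_3 = 1.015 × 325 = 330.0 days.
Leg 4: γ = 1/√(1 − 0.1803²) = 1/√0.9675 = 1.017; Δt_4 = 1.017 × 20.2 = 20.54 days.
Total: 287.2 + 423.3 + 330.0 + 20.54 days.

Δt = 1060 days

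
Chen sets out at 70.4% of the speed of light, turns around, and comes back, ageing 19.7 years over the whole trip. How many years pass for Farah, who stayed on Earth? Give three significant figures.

Δt = 27.7 years

β = 0.704; γ = 1/√(1 − 0.704²) = 1/√0.5044 = 1.408
Earth-frame duration is the dilated interval: Δt = γτ = 1.408 × 19.7 years.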